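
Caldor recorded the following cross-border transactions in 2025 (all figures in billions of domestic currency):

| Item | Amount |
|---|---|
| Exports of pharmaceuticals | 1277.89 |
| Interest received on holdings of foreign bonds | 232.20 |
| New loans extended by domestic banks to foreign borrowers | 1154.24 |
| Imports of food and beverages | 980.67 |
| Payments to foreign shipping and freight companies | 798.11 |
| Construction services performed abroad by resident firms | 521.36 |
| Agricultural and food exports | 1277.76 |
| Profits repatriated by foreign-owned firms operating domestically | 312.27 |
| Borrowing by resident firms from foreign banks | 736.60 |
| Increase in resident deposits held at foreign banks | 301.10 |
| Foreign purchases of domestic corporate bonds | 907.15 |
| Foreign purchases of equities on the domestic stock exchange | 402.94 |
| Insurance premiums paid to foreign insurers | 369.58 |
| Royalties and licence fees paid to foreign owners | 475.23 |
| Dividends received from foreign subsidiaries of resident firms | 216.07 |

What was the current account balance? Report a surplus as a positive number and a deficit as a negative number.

589.42

Goods: 1277.76 + 1277.89 - 980.67 = 1574.98
Services: -475.23 + 521.36 - 798.11 - 369.58 = -1121.56
Primary income: 232.20 + 216.07 - 312.27 = 136.00
Current account = 1574.98 + (-1121.56) + 136.00 = 589.42
(Excluded from the current account — financial account: new loans extended by domestic banks to foreign borrowers 1154.24, borrowing by resident firms from foreign banks 736.60, increase in resident deposits held at foreign banks 301.10, foreign purchases of domestic corporate bonds 907.15, foreign purchases of equities on the domestic stock exchange 402.94.)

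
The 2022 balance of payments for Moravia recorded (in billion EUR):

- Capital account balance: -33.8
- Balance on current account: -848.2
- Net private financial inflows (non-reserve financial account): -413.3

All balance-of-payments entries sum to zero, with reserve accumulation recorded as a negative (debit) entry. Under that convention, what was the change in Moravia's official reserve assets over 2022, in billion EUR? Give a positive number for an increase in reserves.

Official reserve transactions balance = -((-848.2) + (-33.8) + (-413.3)) = 1295.3
An accumulation of reserves is recorded as a debit (negative entry), so the change in the stock of reserves is the negative of that balance.
Change in official reserves = -(1295.3) = -1295.3

-1295.3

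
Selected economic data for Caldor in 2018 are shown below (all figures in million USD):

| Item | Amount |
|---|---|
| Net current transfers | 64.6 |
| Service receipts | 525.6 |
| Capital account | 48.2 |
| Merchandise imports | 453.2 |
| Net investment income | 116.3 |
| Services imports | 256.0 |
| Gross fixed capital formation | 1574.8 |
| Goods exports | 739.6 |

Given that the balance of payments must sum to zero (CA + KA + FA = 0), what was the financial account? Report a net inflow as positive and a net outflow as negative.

Goods balance = 739.6 - 453.2 = 286.4
Services balance = 525.6 - 256.0 = 269.6
Trade balance (goods + services) = 286.4 + 269.6 = 556.0
Net primary income = 116.3
Net secondary income = 64.6
Current account = 556.0 + 116.3 + 64.6 = 736.9
Financial account = -(736.9 + 48.2) = -785.1

-785.1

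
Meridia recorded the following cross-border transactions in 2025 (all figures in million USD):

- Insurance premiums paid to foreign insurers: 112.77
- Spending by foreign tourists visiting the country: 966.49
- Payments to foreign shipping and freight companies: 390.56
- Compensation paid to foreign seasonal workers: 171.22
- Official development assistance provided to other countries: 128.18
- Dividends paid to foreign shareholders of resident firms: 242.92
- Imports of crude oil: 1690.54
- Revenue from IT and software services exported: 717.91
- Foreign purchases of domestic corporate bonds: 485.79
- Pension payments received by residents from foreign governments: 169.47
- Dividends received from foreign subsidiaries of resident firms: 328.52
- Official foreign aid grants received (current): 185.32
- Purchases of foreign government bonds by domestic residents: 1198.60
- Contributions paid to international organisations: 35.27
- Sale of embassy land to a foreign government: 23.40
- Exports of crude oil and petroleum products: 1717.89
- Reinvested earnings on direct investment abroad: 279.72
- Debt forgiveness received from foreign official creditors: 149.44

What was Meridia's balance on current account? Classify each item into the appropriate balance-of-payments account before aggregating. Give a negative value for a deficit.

1593.86

Goods: 1717.89 - 1690.54 = 27.35
Services: -112.77 + 717.91 - 390.56 + 966.49 = 1181.07
Primary income: -171.22 + 279.72 + 328.52 - 242.92 = 194.10
Secondary income: 169.47 - 35.27 + 185.32 - 128.18 = 191.34
Current account = 27.35 + 1181.07 + 194.10 + 191.34 = 1593.86
(Excluded from the current account — financial account: foreign purchases of domestic corporate bonds 485.79, purchases of foreign government bonds by domestic residents 1198.60; capital account: sale of embassy land to a foreign government 23.40, debt forgiveness received from foreign official creditors 149.44.)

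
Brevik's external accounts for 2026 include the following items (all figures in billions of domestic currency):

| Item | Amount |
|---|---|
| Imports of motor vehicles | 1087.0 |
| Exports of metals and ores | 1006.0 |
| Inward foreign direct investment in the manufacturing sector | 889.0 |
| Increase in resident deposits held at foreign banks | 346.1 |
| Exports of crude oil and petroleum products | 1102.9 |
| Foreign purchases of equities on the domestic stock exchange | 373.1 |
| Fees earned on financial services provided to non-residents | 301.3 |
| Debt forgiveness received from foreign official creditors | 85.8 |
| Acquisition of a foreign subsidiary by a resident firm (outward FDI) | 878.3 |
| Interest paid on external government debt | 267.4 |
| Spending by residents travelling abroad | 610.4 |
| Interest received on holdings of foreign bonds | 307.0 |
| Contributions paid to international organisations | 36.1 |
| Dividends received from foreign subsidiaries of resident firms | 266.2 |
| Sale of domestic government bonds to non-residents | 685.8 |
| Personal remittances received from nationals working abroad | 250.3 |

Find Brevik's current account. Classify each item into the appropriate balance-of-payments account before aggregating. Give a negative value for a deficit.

Goods: 1006.0 - 1087.0 + 1102.9 = 1021.9
Services: 301.3 - 610.4 = -309.1
Primary income: 266.2 + 307.0 - 267.4 = 305.8
Secondary income: -36.1 + 250.3 = 214.2
Current account = 1021.9 + (-309.1) + 305.8 + 214.2 = 1232.8
(Excluded from the current account — financial account: inward foreign direct investment in the manufacturing sector 889.0, increase in resident deposits held at foreign banks 346.1, foreign purchases of equities on the domestic stock exchange 373.1, acquisition of a foreign subsidiary by a resident firm (outward FDI) 878.3, sale of domestic government bonds to non-residents 685.8; capital account: debt forgiveness received from foreign official creditors 85.8.)

1232.8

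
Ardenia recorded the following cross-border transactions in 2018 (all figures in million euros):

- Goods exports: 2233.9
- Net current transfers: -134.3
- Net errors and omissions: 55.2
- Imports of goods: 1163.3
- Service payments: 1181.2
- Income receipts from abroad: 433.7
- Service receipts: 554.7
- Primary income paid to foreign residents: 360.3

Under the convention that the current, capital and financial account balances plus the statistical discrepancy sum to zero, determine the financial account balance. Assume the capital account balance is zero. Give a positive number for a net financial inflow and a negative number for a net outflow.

-438.4

Goods balance = 2233.9 - 1163.3 = 1070.6
Services balance = 554.7 - 1181.2 = -626.5
Trade balance (goods + services) = 1070.6 + (-626.5) = 444.1
Net primary income = 433.7 - 360.3 = 73.4
Net secondary income = -134.3
Current account = 444.1 + 73.4 + (-134.3) = 383.2
Financial account = -(383.2 + 55.2) = -438.4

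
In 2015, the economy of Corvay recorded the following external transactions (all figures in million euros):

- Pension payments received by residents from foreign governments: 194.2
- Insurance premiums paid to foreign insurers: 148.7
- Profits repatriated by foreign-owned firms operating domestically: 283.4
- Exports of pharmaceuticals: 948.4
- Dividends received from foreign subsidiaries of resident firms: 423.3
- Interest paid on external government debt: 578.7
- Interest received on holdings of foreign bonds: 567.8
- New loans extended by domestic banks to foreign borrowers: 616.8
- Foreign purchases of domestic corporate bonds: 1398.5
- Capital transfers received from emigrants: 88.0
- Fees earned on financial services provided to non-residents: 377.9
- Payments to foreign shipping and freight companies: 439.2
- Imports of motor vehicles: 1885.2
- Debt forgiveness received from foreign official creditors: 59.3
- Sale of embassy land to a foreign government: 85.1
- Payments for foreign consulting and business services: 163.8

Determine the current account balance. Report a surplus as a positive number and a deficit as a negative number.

-987.4

Goods: -1885.2 + 948.4 = -936.8
Services: -148.7 - 439.2 + 377.9 - 163.8 = -373.8
Primary income: -578.7 - 283.4 + 423.3 + 567.8 = 129.0
Secondary income: 194.2
Current account = (-936.8) + (-373.8) + 129.0 + 194.2 = -987.4
(Excluded from the current account — financial account: new loans extended by domestic banks to foreign borrowers 616.8, foreign purchases of domestic corporate bonds 1398.5; capital account: capital transfers received from emigrants 88.0, debt forgiveness received from foreign official creditors 59.3, sale of embassy land to a foreign government 85.1.)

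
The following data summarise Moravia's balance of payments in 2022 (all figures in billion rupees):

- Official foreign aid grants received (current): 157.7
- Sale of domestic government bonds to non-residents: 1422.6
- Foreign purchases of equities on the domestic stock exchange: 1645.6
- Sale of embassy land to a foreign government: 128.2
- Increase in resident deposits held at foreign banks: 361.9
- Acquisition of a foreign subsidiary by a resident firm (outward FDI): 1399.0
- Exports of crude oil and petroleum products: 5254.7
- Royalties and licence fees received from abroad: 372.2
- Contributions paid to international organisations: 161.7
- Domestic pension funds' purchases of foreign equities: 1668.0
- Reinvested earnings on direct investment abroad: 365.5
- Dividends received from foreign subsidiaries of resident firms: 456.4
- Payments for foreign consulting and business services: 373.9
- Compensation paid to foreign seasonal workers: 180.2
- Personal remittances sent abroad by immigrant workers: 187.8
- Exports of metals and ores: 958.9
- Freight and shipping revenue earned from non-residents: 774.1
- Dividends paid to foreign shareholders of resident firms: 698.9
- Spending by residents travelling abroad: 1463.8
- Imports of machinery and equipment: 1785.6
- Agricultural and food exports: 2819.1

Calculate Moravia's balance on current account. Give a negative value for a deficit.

6306.7

Goods: -1785.6 + 958.9 + 2819.1 + 5254.7 = 7247.1
Services: -1463.8 + 774.1 - 373.9 + 372.2 = -691.4
Primary income: 456.4 - 698.9 + 365.5 - 180.2 = -57.2
Secondary income: -187.8 - 161.7 + 157.7 = -191.8
Current account = 7247.1 + (-691.4) + (-57.2) + (-191.8) = 6306.7
(Excluded from the current account — financial account: sale of domestic government bonds to non-residents 1422.6, foreign purchases of equities on the domestic stock exchange 1645.6, increase in resident deposits held at foreign banks 361.9, acquisition of a foreign subsidiary by a resident firm (outward FDI) 1399.0, domestic pension funds' purchases of foreign equities 1668.0; capital account: sale of embassy land to a foreign government 128.2.)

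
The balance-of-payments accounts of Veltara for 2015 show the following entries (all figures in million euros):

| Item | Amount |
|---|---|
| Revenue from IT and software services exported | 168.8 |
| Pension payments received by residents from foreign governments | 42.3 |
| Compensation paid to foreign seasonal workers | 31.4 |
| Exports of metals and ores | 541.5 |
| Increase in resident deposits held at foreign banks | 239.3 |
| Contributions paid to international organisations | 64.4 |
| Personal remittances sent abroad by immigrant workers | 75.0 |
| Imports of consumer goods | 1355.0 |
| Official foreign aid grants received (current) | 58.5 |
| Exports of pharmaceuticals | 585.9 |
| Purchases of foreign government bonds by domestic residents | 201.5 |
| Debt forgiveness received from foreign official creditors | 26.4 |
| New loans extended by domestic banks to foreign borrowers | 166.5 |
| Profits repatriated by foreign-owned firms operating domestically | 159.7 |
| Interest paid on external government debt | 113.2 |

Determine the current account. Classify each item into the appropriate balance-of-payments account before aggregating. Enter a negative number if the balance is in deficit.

Goods: 585.9 + 541.5 - 1355.0 = -227.6
Services: 168.8
Primary income: -159.7 - 113.2 - 31.4 = -304.3
Secondary income: -75.0 - 64.4 + 58.5 + 42.3 = -38.6
Current account = (-227.6) + 168.8 + (-304.3) + (-38.6) = -401.7
(Excluded from the current account — financial account: increase in resident deposits held at foreign banks 239.3, purchases of foreign government bonds by domestic residents 201.5, new loans extended by domestic banks to foreign borrowers 166.5; capital account: debt forgiveness received from foreign official creditors 26.4.)

-401.7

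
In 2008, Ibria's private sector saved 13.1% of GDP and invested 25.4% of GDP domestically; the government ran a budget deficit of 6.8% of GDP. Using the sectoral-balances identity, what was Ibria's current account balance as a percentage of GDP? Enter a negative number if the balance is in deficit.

-19.1

By the sectoral-balances identity, CA = (S_private - I) + (T - G).
Private balance = 13.1 - 25.4 = -12.3
Government balance (T - G) = -6.8
CA = -12.3 + (-6.8) = -19.1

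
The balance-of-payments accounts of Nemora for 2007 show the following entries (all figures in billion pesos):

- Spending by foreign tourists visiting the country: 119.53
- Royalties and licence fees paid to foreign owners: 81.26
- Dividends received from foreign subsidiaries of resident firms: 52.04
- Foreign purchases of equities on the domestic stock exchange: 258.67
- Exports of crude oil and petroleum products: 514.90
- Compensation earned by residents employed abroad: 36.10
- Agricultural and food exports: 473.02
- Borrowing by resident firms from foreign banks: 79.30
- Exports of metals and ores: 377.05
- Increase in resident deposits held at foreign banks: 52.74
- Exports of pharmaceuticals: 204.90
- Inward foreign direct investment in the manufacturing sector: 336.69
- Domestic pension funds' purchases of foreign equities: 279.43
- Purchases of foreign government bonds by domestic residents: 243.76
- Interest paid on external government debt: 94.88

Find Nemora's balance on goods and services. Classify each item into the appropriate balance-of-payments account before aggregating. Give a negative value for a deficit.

1608.14

Goods: 514.90 + 377.05 + 204.90 + 473.02 = 1569.87
Services: -81.26 + 119.53 = 38.27
Trade balance = 1569.87 + 38.27 = 1608.14
(Excluded from the trade balance — primary income: dividends received from foreign subsidiaries of resident firms 52.04, compensation earned by residents employed abroad 36.10, interest paid on external government debt 94.88; financial account: foreign purchases of equities on the domestic stock exchange 258.67, borrowing by resident firms from foreign banks 79.30, increase in resident deposits held at foreign banks 52.74, inward foreign direct investment in the manufacturing sector 336.69, domestic pension funds' purchases of foreign equities 279.43, purchases of foreign government bonds by domestic residents 243.76.)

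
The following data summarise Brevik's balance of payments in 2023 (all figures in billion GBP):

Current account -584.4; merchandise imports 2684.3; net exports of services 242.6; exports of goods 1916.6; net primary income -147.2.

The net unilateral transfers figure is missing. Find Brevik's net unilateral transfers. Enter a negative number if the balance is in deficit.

Current account = goods balance + services balance + net primary income + net secondary income
Sum of the known components = -672.3
Net unilateral transfers = CA - (known components) = -584.4 - (-672.3) = 87.9

87.9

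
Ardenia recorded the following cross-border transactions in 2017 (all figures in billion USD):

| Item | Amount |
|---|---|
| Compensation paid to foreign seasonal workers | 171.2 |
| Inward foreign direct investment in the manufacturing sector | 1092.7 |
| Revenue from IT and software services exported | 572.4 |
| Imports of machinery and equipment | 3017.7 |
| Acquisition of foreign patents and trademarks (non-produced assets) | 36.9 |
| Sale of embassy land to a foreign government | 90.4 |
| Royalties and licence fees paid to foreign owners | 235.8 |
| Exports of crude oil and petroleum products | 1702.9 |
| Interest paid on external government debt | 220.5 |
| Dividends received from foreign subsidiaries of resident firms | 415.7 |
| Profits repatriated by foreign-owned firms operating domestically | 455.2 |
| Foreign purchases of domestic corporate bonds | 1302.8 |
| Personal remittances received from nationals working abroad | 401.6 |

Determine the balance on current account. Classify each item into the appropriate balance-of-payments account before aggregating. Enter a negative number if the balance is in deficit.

-1007.8

Goods: -3017.7 + 1702.9 = -1314.8
Services: 572.4 - 235.8 = 336.6
Primary income: 415.7 - 455.2 - 220.5 - 171.2 = -431.2
Secondary income: 401.6
Current account = (-1314.8) + 336.6 + (-431.2) + 401.6 = -1007.8
(Excluded from the current account — financial account: inward foreign direct investment in the manufacturing sector 1092.7, foreign purchases of domestic corporate bonds 1302.8; capital account: acquisition of foreign patents and trademarks (non-produced assets) 36.9, sale of embassy land to a foreign government 90.4.)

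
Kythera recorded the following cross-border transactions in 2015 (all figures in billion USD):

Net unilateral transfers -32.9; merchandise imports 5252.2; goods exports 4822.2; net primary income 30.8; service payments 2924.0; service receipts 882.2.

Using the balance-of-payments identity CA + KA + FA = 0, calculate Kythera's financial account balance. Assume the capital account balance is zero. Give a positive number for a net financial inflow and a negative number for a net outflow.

Goods balance = 4822.2 - 5252.2 = -430.0
Services balance = 882.2 - 2924.0 = -2041.8
Trade balance (goods + services) = -430.0 + (-2041.8) = -2471.8
Net primary income = 30.8
Net secondary income = -32.9
Current account = -2471.8 + 30.8 + (-32.9) = -2473.9
Financial account = -(-2473.9) = 2473.9

2473.9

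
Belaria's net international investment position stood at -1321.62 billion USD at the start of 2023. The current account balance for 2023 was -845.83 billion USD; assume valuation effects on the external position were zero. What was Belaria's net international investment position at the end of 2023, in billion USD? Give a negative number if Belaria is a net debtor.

-2167.45

With no valuation effects, change in NIIP = current account = -845.83
End-of-year NIIP = -1321.62 + (-845.83) = -2167.45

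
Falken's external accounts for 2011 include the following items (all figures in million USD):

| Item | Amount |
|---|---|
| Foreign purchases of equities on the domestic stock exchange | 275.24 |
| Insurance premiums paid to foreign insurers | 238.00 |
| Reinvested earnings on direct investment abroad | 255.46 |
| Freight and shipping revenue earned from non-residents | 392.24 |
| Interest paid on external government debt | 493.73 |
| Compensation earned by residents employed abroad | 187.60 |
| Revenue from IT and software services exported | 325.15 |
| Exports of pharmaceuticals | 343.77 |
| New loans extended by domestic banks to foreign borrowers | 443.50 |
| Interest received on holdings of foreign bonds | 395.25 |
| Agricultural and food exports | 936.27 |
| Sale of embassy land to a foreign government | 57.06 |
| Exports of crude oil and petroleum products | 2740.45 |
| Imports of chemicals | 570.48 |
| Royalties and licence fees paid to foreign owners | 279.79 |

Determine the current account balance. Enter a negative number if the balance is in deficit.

3994.19

Goods: 936.27 + 2740.45 - 570.48 + 343.77 = 3450.01
Services: 392.24 - 238.00 - 279.79 + 325.15 = 199.60
Primary income: 187.60 + 395.25 + 255.46 - 493.73 = 344.58
Current account = 3450.01 + 199.60 + 344.58 = 3994.19
(Excluded from the current account — financial account: foreign purchases of equities on the domestic stock exchange 275.24, new loans extended by domestic banks to foreign borrowers 443.50; capital account: sale of embassy land to a foreign government 57.06.)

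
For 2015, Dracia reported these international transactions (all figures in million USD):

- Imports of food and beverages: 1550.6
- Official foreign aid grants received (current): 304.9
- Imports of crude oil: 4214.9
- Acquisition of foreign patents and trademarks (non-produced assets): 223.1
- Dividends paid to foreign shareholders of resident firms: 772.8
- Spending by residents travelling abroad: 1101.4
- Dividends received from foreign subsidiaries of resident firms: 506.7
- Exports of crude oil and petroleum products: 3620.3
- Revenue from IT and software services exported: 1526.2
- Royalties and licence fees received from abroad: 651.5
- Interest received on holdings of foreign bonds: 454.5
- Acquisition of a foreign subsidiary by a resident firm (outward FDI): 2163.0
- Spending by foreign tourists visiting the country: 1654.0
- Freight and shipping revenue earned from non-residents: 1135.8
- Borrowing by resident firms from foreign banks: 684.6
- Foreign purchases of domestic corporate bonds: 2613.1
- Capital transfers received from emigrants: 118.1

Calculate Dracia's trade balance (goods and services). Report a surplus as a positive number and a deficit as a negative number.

Goods: -1550.6 - 4214.9 + 3620.3 = -2145.2
Services: -1101.4 + 651.5 + 1135.8 + 1526.2 + 1654.0 = 3866.1
Trade balance = -2145.2 + 3866.1 = 1720.9
(Excluded from the trade balance — secondary income: official foreign aid grants received (current) 304.9; capital account: acquisition of foreign patents and trademarks (non-produced assets) 223.1, capital transfers received from emigrants 118.1; primary income: dividends paid to foreign shareholders of resident firms 772.8, dividends received from foreign subsidiaries of resident firms 506.7, interest received on holdings of foreign bonds 454.5; financial account: acquisition of a foreign subsidiary by a resident firm (outward FDI) 2163.0, borrowing by resident firms from foreign banks 684.6, foreign purchases of domestic corporate bonds 2613.1.)

1720.9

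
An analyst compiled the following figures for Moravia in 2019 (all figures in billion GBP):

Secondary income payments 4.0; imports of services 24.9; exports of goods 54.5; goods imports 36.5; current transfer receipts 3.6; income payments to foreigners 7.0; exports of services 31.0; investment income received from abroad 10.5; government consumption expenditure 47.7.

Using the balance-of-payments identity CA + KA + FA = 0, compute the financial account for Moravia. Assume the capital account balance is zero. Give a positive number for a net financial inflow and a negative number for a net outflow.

-27.2

Goods balance = 54.5 - 36.5 = 18.0
Services balance = 31.0 - 24.9 = 6.1
Trade balance (goods + services) = 18.0 + 6.1 = 24.1
Net primary income = 10.5 - 7.0 = 3.5
Net secondary income = 3.6 - 4.0 = -0.4
Current account = 24.1 + 3.5 + (-0.4) = 27.2
Financial account = -(27.2) = -27.2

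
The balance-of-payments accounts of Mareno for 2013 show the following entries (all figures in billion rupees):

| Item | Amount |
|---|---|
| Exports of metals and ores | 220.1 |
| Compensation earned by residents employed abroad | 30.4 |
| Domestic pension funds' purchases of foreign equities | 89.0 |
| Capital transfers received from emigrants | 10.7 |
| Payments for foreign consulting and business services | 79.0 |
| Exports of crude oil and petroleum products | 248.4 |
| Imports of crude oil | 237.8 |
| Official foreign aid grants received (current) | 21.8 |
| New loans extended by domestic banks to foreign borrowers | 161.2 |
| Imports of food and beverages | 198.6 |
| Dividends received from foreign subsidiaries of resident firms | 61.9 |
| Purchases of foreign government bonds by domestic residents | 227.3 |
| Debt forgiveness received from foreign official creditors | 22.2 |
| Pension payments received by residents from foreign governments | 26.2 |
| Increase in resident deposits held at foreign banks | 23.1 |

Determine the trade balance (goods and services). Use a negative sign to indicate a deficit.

Goods: -198.6 - 237.8 + 248.4 + 220.1 = 32.1
Services: -79.0
Trade balance = 32.1 + (-79.0) = -46.9
(Excluded from the trade balance — primary income: compensation earned by residents employed abroad 30.4, dividends received from foreign subsidiaries of resident firms 61.9; financial account: domestic pension funds' purchases of foreign equities 89.0, new loans extended by domestic banks to foreign borrowers 161.2, purchases of foreign government bonds by domestic residents 227.3, increase in resident deposits held at foreign banks 23.1; capital account: capital transfers received from emigrants 10.7, debt forgiveness received from foreign official creditors 22.2; secondary income: official foreign aid grants received (current) 21.8, pension payments received by residents from foreign governments 26.2.)

-46.9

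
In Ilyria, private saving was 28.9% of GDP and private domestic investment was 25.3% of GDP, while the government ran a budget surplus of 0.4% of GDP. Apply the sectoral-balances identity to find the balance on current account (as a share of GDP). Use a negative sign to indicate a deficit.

4.0

By the sectoral-balances identity, CA = (S_private - I) + (T - G).
Private balance = 28.9 - 25.3 = 3.6
Government balance (T - G) = 0.4
CA = 3.6 + 0.4 = 4.0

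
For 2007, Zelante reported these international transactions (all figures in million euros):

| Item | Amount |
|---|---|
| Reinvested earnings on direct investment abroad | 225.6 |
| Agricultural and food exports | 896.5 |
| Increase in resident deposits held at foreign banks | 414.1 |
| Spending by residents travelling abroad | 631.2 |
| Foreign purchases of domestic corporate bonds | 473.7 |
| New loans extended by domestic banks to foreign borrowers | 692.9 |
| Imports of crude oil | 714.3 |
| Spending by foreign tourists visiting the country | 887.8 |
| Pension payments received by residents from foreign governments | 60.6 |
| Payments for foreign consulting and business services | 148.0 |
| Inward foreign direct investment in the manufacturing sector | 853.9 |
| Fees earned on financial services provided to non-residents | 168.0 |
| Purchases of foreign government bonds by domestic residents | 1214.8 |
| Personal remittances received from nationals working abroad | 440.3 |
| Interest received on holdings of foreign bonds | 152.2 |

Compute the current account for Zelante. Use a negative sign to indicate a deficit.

1337.5

Goods: 896.5 - 714.3 = 182.2
Services: 168.0 + 887.8 - 631.2 - 148.0 = 276.6
Primary income: 225.6 + 152.2 = 377.8
Secondary income: 440.3 + 60.6 = 500.9
Current account = 182.2 + 276.6 + 377.8 + 500.9 = 1337.5
(Excluded from the current account — financial account: increase in resident deposits held at foreign banks 414.1, foreign purchases of domestic corporate bonds 473.7, new loans extended by domestic banks to foreign borrowers 692.9, inward foreign direct investment in the manufacturing sector 853.9, purchases of foreign government bonds by domestic residents 1214.8.)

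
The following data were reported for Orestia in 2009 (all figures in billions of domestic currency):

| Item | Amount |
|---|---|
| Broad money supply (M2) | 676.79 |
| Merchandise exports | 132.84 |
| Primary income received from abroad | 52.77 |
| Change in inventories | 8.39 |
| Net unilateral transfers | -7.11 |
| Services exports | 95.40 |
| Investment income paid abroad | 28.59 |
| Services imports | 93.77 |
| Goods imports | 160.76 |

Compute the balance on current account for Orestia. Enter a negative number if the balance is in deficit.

-9.22

Goods balance = 132.84 - 160.76 = -27.92
Services balance = 95.40 - 93.77 = 1.63
Trade balance (goods + services) = -27.92 + 1.63 = -26.29
Net primary income = 52.77 - 28.59 = 24.18
Net secondary income = -7.11
Current account = -26.29 + 24.18 + (-7.11) = -9.22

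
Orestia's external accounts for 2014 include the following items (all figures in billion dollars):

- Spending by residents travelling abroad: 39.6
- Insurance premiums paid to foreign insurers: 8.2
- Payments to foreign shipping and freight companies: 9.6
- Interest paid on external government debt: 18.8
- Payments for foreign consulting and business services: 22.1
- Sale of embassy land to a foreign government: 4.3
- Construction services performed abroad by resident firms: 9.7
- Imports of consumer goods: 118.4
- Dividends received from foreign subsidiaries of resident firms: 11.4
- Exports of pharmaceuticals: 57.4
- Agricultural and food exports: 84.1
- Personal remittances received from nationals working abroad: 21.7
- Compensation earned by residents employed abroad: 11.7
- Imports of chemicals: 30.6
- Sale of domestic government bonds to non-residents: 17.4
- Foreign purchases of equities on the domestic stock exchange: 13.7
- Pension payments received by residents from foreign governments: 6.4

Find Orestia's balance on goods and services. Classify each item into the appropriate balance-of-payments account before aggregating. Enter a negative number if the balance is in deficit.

-77.3

Goods: 57.4 - 30.6 - 118.4 + 84.1 = -7.5
Services: -39.6 + 9.7 - 22.1 - 9.6 - 8.2 = -69.8
Trade balance = -7.5 + (-69.8) = -77.3
(Excluded from the trade balance — primary income: interest paid on external government debt 18.8, dividends received from foreign subsidiaries of resident firms 11.4, compensation earned by residents employed abroad 11.7; capital account: sale of embassy land to a foreign government 4.3; secondary income: personal remittances received from nationals working abroad 21.7, pension payments received by residents from foreign governments 6.4; financial account: sale of domestic government bonds to non-residents 17.4, foreign purchases of equities on the domestic stock exchange 13.7.)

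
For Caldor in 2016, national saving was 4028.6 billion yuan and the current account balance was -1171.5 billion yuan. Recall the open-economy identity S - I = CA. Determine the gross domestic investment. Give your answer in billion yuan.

5200.1

S - I = CA (net lending to the rest of the world).
I = S - CA = 4028.6 - (-1171.5) = 5200.1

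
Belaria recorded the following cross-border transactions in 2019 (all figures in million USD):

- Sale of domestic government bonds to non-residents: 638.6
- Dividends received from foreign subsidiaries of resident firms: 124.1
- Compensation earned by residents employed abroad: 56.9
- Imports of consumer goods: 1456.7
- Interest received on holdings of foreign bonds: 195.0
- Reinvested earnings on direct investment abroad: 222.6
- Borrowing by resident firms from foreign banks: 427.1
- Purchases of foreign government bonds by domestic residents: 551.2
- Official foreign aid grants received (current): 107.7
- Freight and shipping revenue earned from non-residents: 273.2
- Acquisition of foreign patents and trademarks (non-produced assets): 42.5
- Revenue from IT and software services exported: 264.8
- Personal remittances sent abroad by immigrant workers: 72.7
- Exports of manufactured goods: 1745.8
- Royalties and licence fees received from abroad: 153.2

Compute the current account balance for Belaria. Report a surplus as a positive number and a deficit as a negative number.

Goods: 1745.8 - 1456.7 = 289.1
Services: 153.2 + 273.2 + 264.8 = 691.2
Primary income: 56.9 + 195.0 + 222.6 + 124.1 = 598.6
Secondary income: -72.7 + 107.7 = 35.0
Current account = 289.1 + 691.2 + 598.6 + 35.0 = 1613.9
(Excluded from the current account — financial account: sale of domestic government bonds to non-residents 638.6, borrowing by resident firms from foreign banks 427.1, purchases of foreign government bonds by domestic residents 551.2; capital account: acquisition of foreign patents and trademarks (non-produced assets) 42.5.)

1613.9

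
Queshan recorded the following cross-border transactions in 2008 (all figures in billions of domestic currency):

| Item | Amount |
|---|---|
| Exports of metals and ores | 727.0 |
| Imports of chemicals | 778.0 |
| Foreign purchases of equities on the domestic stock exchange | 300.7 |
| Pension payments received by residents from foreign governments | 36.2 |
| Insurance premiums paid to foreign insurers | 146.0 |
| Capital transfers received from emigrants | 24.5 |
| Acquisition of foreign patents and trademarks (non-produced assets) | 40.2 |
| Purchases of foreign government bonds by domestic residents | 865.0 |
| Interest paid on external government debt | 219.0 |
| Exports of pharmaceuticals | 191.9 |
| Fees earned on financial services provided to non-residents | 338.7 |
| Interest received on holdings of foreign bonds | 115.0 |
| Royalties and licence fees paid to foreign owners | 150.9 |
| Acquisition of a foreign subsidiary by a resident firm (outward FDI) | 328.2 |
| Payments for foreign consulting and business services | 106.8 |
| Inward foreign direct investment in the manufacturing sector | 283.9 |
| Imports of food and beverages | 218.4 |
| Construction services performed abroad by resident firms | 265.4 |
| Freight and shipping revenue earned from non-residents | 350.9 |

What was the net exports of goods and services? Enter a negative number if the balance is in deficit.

473.8

Goods: 191.9 - 218.4 - 778.0 + 727.0 = -77.5
Services: -150.9 + 265.4 - 106.8 - 146.0 + 350.9 + 338.7 = 551.3
Trade balance = -77.5 + 551.3 = 473.8
(Excluded from the trade balance — financial account: foreign purchases of equities on the domestic stock exchange 300.7, purchases of foreign government bonds by domestic residents 865.0, acquisition of a foreign subsidiary by a resident firm (outward FDI) 328.2, inward foreign direct investment in the manufacturing sector 283.9; secondary income: pension payments received by residents from foreign governments 36.2; capital account: capital transfers received from emigrants 24.5, acquisition of foreign patents and trademarks (non-produced assets) 40.2; primary income: interest paid on external government debt 219.0, interest received on holdings of foreign bonds 115.0.)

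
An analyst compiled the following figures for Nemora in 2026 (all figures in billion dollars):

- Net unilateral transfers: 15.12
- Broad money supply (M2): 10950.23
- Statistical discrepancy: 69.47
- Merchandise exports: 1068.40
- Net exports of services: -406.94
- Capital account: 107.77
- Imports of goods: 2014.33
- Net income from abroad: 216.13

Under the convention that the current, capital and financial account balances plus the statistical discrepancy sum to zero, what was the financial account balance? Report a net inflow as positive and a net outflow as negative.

Goods balance = 1068.40 - 2014.33 = -945.93
Services balance = -406.94
Trade balance (goods + services) = -945.93 + (-406.94) = -1352.87
Net primary income = 216.13
Net secondary income = 15.12
Current account = -1352.87 + 216.13 + 15.12 = -1121.62
Financial account = -(-1121.62 + 107.77 + 69.47) = 944.38

944.38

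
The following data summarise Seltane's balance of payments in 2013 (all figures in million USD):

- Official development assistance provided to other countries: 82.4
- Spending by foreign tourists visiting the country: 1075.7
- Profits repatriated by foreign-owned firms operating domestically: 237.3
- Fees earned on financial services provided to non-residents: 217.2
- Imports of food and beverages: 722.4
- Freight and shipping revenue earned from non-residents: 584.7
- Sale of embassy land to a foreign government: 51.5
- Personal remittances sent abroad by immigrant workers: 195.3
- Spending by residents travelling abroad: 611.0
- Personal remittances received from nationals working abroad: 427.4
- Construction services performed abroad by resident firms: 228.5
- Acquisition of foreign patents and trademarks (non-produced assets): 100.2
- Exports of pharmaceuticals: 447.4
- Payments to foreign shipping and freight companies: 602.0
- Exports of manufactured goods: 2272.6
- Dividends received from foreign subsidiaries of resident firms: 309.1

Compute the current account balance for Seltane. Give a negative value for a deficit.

Goods: 447.4 - 722.4 + 2272.6 = 1997.6
Services: -602.0 - 611.0 + 228.5 + 1075.7 + 217.2 + 584.7 = 893.1
Primary income: -237.3 + 309.1 = 71.8
Secondary income: -195.3 - 82.4 + 427.4 = 149.7
Current account = 1997.6 + 893.1 + 71.8 + 149.7 = 3112.2
(Excluded from the current account — capital account: sale of embassy land to a foreign government 51.5, acquisition of foreign patents and trademarks (non-produced assets) 100.2.)

3112.2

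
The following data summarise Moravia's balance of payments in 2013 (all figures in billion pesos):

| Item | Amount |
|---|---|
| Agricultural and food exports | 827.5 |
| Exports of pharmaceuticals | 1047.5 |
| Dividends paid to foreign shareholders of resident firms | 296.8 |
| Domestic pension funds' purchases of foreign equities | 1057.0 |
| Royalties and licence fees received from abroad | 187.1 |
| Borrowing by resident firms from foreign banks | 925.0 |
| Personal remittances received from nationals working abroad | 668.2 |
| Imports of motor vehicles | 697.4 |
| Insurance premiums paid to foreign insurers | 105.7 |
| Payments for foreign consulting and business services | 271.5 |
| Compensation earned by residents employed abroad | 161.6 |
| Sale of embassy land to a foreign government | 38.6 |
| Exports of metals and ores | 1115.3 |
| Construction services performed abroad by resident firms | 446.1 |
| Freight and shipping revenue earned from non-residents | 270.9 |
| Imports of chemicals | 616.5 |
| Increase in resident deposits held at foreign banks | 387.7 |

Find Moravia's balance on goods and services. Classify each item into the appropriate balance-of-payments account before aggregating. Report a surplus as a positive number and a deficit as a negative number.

2203.3

Goods: -616.5 + 1047.5 - 697.4 + 1115.3 + 827.5 = 1676.4
Services: 446.1 + 187.1 - 105.7 - 271.5 + 270.9 = 526.9
Trade balance = 1676.4 + 526.9 = 2203.3
(Excluded from the trade balance — primary income: dividends paid to foreign shareholders of resident firms 296.8, compensation earned by residents employed abroad 161.6; financial account: domestic pension funds' purchases of foreign equities 1057.0, borrowing by resident firms from foreign banks 925.0, increase in resident deposits held at foreign banks 387.7; secondary income: personal remittances received from nationals working abroad 668.2; capital account: sale of embassy land to a foreign government 38.6.)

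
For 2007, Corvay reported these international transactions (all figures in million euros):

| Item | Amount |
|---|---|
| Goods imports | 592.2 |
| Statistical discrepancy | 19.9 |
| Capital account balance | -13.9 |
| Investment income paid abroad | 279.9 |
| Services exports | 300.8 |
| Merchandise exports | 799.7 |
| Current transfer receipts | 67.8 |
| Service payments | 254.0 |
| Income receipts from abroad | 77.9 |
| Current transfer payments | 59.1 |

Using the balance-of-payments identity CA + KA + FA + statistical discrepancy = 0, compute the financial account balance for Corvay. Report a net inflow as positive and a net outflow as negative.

Goods balance = 799.7 - 592.2 = 207.5
Services balance = 300.8 - 254.0 = 46.8
Trade balance (goods + services) = 207.5 + 46.8 = 254.3
Net primary income = 77.9 - 279.9 = -202.0
Net secondary income = 67.8 - 59.1 = 8.7
Current account = 254.3 + (-202.0) + 8.7 = 61.0
Financial account = -(61.0 + (-13.9) + 19.9) = -67.0

-67.0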